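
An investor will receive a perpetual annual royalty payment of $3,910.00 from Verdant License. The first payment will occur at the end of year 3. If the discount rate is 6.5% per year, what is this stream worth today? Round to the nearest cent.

$53035.20

Value at end of year 2: C / r = $3,910.00 / 0.065 = $60,153.8462
Discount to today: PV = $60,153.8462 / (1 + 0.065)^2 = $60,153.8462 / 1.134225 = $53,035.20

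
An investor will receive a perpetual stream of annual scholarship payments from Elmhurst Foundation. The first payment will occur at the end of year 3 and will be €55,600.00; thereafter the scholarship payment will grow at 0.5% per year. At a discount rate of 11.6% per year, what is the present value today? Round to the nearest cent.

€402182.74

Value at end of year 2: C₁ / (r − g) = €55,600.00 / (0.116 − 0.005) = €500,900.9009
Discount to today: PV = €500,900.9009 / (1 + 0.116)^2 = €500,900.9009 / 1.245456 = €402,182.74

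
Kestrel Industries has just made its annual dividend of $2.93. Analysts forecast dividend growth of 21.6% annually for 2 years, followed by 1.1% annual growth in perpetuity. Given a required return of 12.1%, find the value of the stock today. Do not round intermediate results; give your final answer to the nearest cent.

$38.31

D_1 = 3.56288
D_2 = 4.33246
Terminal value at year 2: TV = D_2×(1+g_2)/(r−g_2) = 4.38012/0.11 = 39.81927
P_0 = D_1/(1+r)^1 + D_2/(1+r)^2 + TV/(1+r)^2
    = 3.17831 + 3.44765 + 31.68707 = 38.31302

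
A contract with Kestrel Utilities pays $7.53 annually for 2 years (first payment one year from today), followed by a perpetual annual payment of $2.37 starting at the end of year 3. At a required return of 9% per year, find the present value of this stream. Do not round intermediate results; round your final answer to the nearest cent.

$35.41

PV of 2-year annuity: $7.53 × [1 − (1+0.09)^−2] / 0.09 = 13.24611
Perpetuity value at year 2: $2.37 / 0.09 = 26.33333
PV of perpetuity: 26.33333 / (1+0.09)^2 = 22.16424
Total PV = 13.24611 + 22.16424 = 35.41035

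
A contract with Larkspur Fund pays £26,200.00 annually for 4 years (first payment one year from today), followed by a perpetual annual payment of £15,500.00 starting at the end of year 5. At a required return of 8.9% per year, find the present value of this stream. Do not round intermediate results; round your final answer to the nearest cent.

£208898.53

PV of 4-year annuity: £26,200.00 × [1 − (1+0.089)^−4] / 0.089 = 85067.30507
Perpetuity value at year 4: £15,500.00 / 0.089 = 174157.30337
PV of perpetuity: 174157.30337 / (1+0.089)^4 = 123831.22594
Total PV = 85067.30507 + 123831.22594 = 208898.53102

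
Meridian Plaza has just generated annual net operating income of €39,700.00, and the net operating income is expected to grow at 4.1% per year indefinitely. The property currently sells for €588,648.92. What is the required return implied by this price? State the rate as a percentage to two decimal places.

D₁ = €39,700.00 × 1.041 = €41,327.7000
P = D₁/(r − g) ⇒ r = D₁/P + g = €41,327.7000/€588,648.92 + 0.041 = 0.070208 + 0.041 = 0.111208

11.12%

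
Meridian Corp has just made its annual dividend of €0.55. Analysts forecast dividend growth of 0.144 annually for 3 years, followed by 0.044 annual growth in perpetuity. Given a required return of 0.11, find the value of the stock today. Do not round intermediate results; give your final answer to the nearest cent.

D_1 = 0.62920
D_2 = 0.71980
D_3 = 0.82346
Terminal value at year 3: TV = D_3×(1+g_2)/(r−g_2) = 0.85969/0.066 = 13.02559
P_0 = D_1/(1+r)^1 + D_2/(1+r)^2 + D_3/(1+r)^3 + TV/(1+r)^3
    = 0.56685 + 0.58421 + 0.60210 + 9.52420 = 11.27736

€11.28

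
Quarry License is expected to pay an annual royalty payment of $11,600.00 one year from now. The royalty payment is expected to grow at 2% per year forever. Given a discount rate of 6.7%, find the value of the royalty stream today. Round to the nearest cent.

Growing perpetuity: P = D₁ / (r − g) = $11,600.0000 / (0.067 − 0.02) = $246,808.51

$246808.51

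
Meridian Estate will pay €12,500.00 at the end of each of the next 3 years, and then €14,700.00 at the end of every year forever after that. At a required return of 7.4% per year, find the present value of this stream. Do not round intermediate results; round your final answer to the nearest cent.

PV of 3-year annuity: €12,500.00 × [1 − (1+0.074)^−3] / 0.074 = 32565.68295
Perpetuity value at year 3: €14,700.00 / 0.074 = 198648.64865
PV of perpetuity: 198648.64865 / (1+0.074)^3 = 160351.40550
Total PV = 32565.68295 + 160351.40550 = 192917.08845

€192917.09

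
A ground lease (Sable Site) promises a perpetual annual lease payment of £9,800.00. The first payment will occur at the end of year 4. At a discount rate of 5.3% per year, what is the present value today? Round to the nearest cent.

Value at end of year 3: C / r = £9,800.00 / 0.053 = £184,905.6604
Discount to today: PV = £184,905.6604 / (1 + 0.053)^3 = £184,905.6604 / 1.167576 = £158,367.15

£158367.15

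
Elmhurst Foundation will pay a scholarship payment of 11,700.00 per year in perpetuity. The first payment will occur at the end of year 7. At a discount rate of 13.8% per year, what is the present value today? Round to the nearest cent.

Value at end of year 6: C / r = 11,700.00 / 0.138 = 84,782.6087
Discount to today: PV = 84,782.6087 / (1 + 0.138)^6 = 84,782.6087 / 2.171969 = 39,034.91

39034.91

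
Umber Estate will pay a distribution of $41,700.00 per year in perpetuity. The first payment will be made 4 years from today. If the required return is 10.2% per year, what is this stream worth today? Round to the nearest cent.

Value at end of year 3: C / r = $41,700.00 / 0.102 = $408,823.5294
Discount to today: PV = $408,823.5294 / (1 + 0.102)^3 = $408,823.5294 / 1.338273 = $305,485.85

$305485.85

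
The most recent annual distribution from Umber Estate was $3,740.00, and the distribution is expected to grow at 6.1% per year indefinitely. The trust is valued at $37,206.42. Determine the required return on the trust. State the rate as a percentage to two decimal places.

D₁ = $3,740.00 × 1.061 = $3,968.1400
P = D₁/(r − g) ⇒ r = D₁/P + g = $3,968.1400/$37,206.42 + 0.061 = 0.106652 + 0.061 = 0.167652

16.77%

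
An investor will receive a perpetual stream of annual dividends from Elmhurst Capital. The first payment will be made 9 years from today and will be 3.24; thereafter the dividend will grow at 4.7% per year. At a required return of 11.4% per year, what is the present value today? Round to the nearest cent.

Value at end of year 8: C₁ / (r − g) = 3.24 / (0.114 − 0.047) = 48.3582
Discount to today: PV = 48.3582 / (1 + 0.114)^8 = 48.3582 / 2.371819 = 20.39

20.39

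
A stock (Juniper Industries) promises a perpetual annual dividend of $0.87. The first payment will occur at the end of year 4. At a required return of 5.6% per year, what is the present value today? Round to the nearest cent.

$13.19

Value at end of year 3: C / r = $0.87 / 0.056 = $15.5357
Discount to today: PV = $15.5357 / (1 + 0.056)^3 = $15.5357 / 1.177584 = $13.19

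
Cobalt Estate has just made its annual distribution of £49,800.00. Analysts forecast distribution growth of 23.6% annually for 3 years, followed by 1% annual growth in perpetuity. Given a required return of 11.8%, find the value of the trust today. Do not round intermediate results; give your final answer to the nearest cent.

£812513.53

D_1 = 61552.80000
D_2 = 76079.26080
D_3 = 94033.96635
Terminal value at year 3: TV = D_3×(1+g_2)/(r−g_2) = 94974.30601/0.108 = 879391.72234
P_0 = D_1/(1+r)^1 + D_2/(1+r)^2 + D_3/(1+r)^3 + TV/(1+r)^3
    = 55056.17174 + 60867.10936 + 67291.36598 + 629298.88558 = 812513.53266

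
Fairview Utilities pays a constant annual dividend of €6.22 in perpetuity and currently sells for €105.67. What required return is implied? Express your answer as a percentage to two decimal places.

P = C/r ⇒ r = C/P = €6.22/€105.67 = 0.058862

5.89%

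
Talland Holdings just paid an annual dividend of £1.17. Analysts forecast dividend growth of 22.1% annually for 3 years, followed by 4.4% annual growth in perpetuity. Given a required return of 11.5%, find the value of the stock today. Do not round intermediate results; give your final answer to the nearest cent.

D_1 = 1.42857
D_2 = 1.74428
D_3 = 2.12977
Terminal value at year 3: TV = D_3×(1+g_2)/(r−g_2) = 2.22348/0.071 = 31.31663
P_0 = D_1/(1+r)^1 + D_2/(1+r)^2 + D_3/(1+r)^3 + TV/(1+r)^3
    = 1.28123 + 1.40303 + 1.53641 + 22.59178 = 26.81245

£26.81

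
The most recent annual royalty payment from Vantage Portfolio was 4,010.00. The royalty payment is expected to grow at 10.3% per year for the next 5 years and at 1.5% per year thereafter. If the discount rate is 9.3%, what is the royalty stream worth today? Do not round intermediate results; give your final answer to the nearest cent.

D_1 = 4423.03000
D_2 = 4878.60209
D_3 = 5381.09811
D_4 = 5935.35121
D_5 = 6546.69238
Terminal value at year 5: TV = D_5×(1+g_2)/(r−g_2) = 6644.89277/0.078 = 85190.93296
P_0 = D_1/(1+r)^1 + D_2/(1+r)^2 + D_3/(1+r)^3 + D_4/(1+r)^4 + D_5/(1+r)^5 + TV/(1+r)^5
    = 4046.68801 + 4083.71169 + 4121.07411 + 4158.77835 + 4196.82756 + 54612.56374 = 75219.64347

75219.64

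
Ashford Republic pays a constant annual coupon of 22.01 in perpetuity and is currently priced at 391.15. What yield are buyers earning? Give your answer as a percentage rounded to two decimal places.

P = C/r ⇒ r = C/P = 22.01/391.15 = 0.056270

5.63%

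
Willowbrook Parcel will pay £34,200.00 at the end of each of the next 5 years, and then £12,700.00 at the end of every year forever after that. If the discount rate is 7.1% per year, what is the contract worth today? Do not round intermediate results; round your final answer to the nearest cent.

£266791.95

PV of 5-year annuity: £34,200.00 × [1 − (1+0.071)^−5] / 0.071 = 139852.09023
Perpetuity value at year 5: £12,700.00 / 0.071 = 178873.23944
PV of perpetuity: 178873.23944 / (1+0.071)^5 = 126939.86090
Total PV = 139852.09023 + 126939.86090 = 266791.95113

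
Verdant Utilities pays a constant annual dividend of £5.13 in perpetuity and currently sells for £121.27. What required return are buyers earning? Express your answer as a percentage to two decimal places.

P = C/r ⇒ r = C/P = £5.13/£121.27 = 0.042302

4.23%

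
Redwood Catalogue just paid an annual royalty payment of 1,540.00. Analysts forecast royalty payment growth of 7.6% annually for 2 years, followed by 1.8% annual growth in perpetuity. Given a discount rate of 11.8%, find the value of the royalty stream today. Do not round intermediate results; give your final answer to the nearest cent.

D_1 = 1657.04000
D_2 = 1782.97504
Terminal value at year 2: TV = D_2×(1+g_2)/(r−g_2) = 1815.06859/0.1 = 18150.68591
P_0 = D_1/(1+r)^1 + D_2/(1+r)^2 + TV/(1+r)^2
    = 1482.14669 + 1426.46676 + 14521.43163 = 17430.04508

17430.05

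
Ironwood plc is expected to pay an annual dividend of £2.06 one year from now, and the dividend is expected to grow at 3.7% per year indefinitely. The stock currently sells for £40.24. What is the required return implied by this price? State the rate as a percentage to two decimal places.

8.82%

P = D₁/(r − g) ⇒ r = D₁/P + g = £2.0600/£40.24 + 0.037 = 0.051193 + 0.037 = 0.088193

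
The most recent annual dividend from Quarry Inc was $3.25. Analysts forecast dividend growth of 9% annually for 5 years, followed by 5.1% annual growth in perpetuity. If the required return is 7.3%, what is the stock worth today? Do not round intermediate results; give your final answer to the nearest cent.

D_1 = 3.54250
D_2 = 3.86132
D_3 = 4.20884
D_4 = 4.58764
D_5 = 5.00053
Terminal value at year 5: TV = D_5×(1+g_2)/(r−g_2) = 5.25555/0.022 = 238.88885
P_0 = D_1/(1+r)^1 + D_2/(1+r)^2 + D_3/(1+r)^3 + D_4/(1+r)^4 + D_5/(1+r)^5 + TV/(1+r)^5
    = 3.30149 + 3.35380 + 3.40693 + 3.46091 + 3.51574 + 167.95668 = 184.99556

$185.00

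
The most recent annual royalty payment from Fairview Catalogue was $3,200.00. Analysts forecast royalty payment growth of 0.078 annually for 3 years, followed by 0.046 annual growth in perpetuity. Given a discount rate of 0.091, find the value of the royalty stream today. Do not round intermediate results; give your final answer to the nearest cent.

$81127.87

D_1 = 3449.60000
D_2 = 3718.66880
D_3 = 4008.72497
Terminal value at year 3: TV = D_3×(1+g_2)/(r−g_2) = 4193.12631/0.045 = 93180.58477
P_0 = D_1/(1+r)^1 + D_2/(1+r)^2 + D_3/(1+r)^3 + TV/(1+r)^3
    = 3161.86984 + 3124.19403 + 3086.96716 + 71754.83661 = 81127.86765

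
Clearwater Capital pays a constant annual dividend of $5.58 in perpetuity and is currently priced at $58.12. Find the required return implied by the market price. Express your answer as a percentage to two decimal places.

9.60%

P = C/r ⇒ r = C/P = $5.58/$58.12 = 0.096008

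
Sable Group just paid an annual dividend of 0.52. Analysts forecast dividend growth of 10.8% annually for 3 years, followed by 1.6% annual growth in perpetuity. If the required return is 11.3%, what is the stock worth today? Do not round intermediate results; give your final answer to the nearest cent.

D_1 = 0.57616
D_2 = 0.63839
D_3 = 0.70733
Terminal value at year 3: TV = D_3×(1+g_2)/(r−g_2) = 0.71865/0.097 = 7.40874
P_0 = D_1/(1+r)^1 + D_2/(1+r)^2 + D_3/(1+r)^3 + TV/(1+r)^3
    = 0.51766 + 0.51534 + 0.51302 + 5.37352 = 6.91955

6.92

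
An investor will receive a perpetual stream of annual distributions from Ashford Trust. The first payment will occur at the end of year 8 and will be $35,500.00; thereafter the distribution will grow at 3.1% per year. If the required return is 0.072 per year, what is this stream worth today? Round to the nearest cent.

Value at end of year 7: C₁ / (r − g) = $35,500.00 / (0.072 − 0.031) = $865,853.6585
Discount to today: PV = $865,853.6585 / (1 + 0.072)^7 = $865,853.6585 / 1.626910 = $532,207.51

$532207.51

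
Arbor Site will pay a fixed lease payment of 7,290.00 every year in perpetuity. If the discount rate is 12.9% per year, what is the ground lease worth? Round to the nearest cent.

56511.63

Level perpetuity: PV = C / r = 7,290.00 / 0.129 = 56,511.63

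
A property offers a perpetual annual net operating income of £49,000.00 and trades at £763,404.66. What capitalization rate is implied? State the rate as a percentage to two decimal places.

P = C/r ⇒ r = C/P = £49,000.00/£763,404.66 = 0.064186

6.42%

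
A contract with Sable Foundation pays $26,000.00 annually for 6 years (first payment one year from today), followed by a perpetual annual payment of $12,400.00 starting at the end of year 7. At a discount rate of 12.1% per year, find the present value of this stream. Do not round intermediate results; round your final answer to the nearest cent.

PV of 6-year annuity: $26,000.00 × [1 − (1+0.121)^−6] / 0.121 = 106594.52339
Perpetuity value at year 6: $12,400.00 / 0.121 = 102479.33884
PV of perpetuity: 102479.33884 / (1+0.121)^6 = 51641.95076
Total PV = 106594.52339 + 51641.95076 = 158236.47416

$158236.47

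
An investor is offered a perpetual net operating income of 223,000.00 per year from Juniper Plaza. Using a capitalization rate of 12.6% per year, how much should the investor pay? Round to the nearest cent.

Level perpetuity: PV = C / r = 223,000.00 / 0.126 = 1,769,841.27

1769841.27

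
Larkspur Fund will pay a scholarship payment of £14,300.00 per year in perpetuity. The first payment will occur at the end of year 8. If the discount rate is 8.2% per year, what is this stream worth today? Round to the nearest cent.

£100445.70

Value at end of year 7: C / r = £14,300.00 / 0.082 = £174,390.2439
Discount to today: PV = £174,390.2439 / (1 + 0.082)^7 = £174,390.2439 / 1.736164 = £100,445.70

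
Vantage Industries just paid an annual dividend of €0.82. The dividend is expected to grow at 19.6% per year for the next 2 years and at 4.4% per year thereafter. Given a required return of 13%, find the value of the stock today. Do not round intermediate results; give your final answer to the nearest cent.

€12.94

D_1 = 0.98072
D_2 = 1.17294
Terminal value at year 2: TV = D_2×(1+g_2)/(r−g_2) = 1.22455/0.086 = 14.23896
P_0 = D_1/(1+r)^1 + D_2/(1+r)^2 + TV/(1+r)^2
    = 0.86789 + 0.91858 + 11.15119 = 12.93767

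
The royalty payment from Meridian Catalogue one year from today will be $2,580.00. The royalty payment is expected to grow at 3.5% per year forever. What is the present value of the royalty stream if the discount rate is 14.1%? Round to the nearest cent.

$24339.62

Growing perpetuity: P = D₁ / (r − g) = $2,580.0000 / (0.141 − 0.035) = $24,339.62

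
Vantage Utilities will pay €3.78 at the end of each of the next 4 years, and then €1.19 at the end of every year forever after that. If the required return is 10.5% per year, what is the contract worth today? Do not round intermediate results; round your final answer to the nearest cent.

€19.46

PV of 4-year annuity: €3.78 × [1 − (1+0.105)^−4] / 0.105 = 11.85354
Perpetuity value at year 4: €1.19 / 0.105 = 11.33333
PV of perpetuity: 11.33333 / (1+0.105)^4 = 7.60166
Total PV = 11.85354 + 7.60166 = 19.45521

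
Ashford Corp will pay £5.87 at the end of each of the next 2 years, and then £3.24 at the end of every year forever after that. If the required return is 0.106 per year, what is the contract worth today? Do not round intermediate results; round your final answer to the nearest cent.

PV of 2-year annuity: £5.87 × [1 − (1+0.106)^−2] / 0.106 = 10.10616
Perpetuity value at year 2: £3.24 / 0.106 = 30.56604
PV of perpetuity: 30.56604 / (1+0.106)^2 = 24.98785
Total PV = 10.10616 + 24.98785 = 35.09401

£35.09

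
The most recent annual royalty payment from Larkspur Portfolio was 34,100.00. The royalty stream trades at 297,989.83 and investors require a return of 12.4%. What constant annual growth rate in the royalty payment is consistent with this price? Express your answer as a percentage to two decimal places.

P = D₀(1+g)/(r−g) ⇒ P(r−g) = D₀(1+g) ⇒ g(P+D₀) = P·r − D₀
g = (P·r − D₀)/(P + D₀) = (297,989.83×0.124 − 34,100.00) / (297,989.83 + 34,100.00) = 0.008584

0.86%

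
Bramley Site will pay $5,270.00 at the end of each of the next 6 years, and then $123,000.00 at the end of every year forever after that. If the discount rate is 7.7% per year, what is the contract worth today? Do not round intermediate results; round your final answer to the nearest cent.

PV of 6-year annuity: $5,270.00 × [1 − (1+0.077)^−6] / 0.077 = 24585.89652
Perpetuity value at year 6: $123,000.00 / 0.077 = 1597402.59740
PV of perpetuity: 1597402.59740 / (1+0.077)^6 = 1023576.17002
Total PV = 24585.89652 + 1023576.17002 = 1048162.06654

$1048162.07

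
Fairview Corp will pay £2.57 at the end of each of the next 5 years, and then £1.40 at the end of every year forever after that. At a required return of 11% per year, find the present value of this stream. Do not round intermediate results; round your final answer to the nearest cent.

PV of 5-year annuity: £2.57 × [1 − (1+0.11)^−5] / 0.11 = 9.49846
Perpetuity value at year 5: £1.40 / 0.11 = 12.72727
PV of perpetuity: 12.72727 / (1+0.11)^5 = 7.55302
Total PV = 9.49846 + 7.55302 = 17.05147

£17.05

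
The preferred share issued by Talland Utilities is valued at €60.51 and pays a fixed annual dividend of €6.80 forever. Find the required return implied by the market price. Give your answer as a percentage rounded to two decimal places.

P = C/r ⇒ r = C/P = €6.80/€60.51 = 0.112378

11.24%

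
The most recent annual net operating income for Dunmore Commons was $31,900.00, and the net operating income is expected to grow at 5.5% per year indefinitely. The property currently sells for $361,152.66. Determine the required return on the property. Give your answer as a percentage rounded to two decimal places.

D₁ = $31,900.00 × 1.055 = $33,654.5000
P = D₁/(r − g) ⇒ r = D₁/P + g = $33,654.5000/$361,152.66 + 0.055 = 0.093186 + 0.055 = 0.148186

14.82%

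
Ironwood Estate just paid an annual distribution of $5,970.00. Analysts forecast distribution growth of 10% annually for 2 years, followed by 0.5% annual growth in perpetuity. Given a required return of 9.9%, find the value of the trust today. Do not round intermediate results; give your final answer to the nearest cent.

$75900.70

D_1 = 6567.00000
D_2 = 7223.70000
Terminal value at year 2: TV = D_2×(1+g_2)/(r−g_2) = 7259.81850/0.094 = 77232.11170
P_0 = D_1/(1+r)^1 + D_2/(1+r)^2 + TV/(1+r)^2
    = 5975.43221 + 5980.86937 + 63944.40119 = 75900.70277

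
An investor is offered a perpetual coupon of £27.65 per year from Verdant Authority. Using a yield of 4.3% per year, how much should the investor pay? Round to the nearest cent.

£643.02

Level perpetuity: PV = C / r = £27.65 / 0.043 = £643.02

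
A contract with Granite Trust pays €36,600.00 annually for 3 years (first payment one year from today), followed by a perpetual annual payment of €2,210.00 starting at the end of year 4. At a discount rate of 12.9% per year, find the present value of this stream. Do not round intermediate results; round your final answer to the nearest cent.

PV of 3-year annuity: €36,600.00 × [1 − (1+0.129)^−3] / 0.129 = 86565.13409
Perpetuity value at year 3: €2,210.00 / 0.129 = 17131.78295
PV of perpetuity: 17131.78295 / (1+0.129)^3 = 11904.76255
Total PV = 86565.13409 + 11904.76255 = 98469.89665

€98469.90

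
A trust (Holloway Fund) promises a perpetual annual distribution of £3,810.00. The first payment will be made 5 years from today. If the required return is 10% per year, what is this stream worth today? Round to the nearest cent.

Value at end of year 4: C / r = £3,810.00 / 0.1 = £38,100.0000
Discount to today: PV = £38,100.0000 / (1 + 0.1)^4 = £38,100.0000 / 1.464100 = £26,022.81

£26022.81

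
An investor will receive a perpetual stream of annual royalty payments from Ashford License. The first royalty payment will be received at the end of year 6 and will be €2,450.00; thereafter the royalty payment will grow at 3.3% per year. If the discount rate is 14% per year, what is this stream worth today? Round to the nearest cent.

Value at end of year 5: C₁ / (r − g) = €2,450.00 / (0.14 − 0.033) = €22,897.1963
Discount to today: PV = €22,897.1963 / (1 + 0.14)^5 = €22,897.1963 / 1.925415 = €11,892.09

€11892.09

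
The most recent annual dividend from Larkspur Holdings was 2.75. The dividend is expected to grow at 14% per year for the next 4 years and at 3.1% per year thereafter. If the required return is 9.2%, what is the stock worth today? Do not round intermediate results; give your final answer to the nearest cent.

D_1 = 3.13500
D_2 = 3.57390
D_3 = 4.07425
D_4 = 4.64464
Terminal value at year 4: TV = D_4×(1+g_2)/(r−g_2) = 4.78862/0.061 = 78.50204
P_0 = D_1/(1+r)^1 + D_2/(1+r)^2 + D_3/(1+r)^3 + D_4/(1+r)^4 + TV/(1+r)^4
    = 2.87088 + 2.99707 + 3.12881 + 3.26634 + 55.20652 = 67.46962

67.47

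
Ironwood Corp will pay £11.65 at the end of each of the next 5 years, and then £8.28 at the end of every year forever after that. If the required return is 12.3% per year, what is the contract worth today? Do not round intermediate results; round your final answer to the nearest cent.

£79.38

PV of 5-year annuity: £11.65 × [1 − (1+0.123)^−5] / 0.123 = 41.68540
Perpetuity value at year 5: £8.28 / 0.123 = 67.31707
PV of perpetuity: 67.31707 / (1+0.123)^5 = 37.69003
Total PV = 41.68540 + 37.69003 = 79.37542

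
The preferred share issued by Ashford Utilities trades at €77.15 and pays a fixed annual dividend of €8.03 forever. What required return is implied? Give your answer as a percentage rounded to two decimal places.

10.41%

P = C/r ⇒ r = C/P = €8.03/€77.15 = 0.104083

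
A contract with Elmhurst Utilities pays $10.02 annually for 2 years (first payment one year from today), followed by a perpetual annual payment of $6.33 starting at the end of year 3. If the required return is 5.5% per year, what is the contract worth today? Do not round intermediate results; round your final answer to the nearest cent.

PV of 2-year annuity: $10.02 × [1 − (1+0.055)^−2] / 0.055 = 18.50012
Perpetuity value at year 2: $6.33 / 0.055 = 115.09091
PV of perpetuity: 115.09091 / (1+0.055)^2 = 103.40371
Total PV = 18.50012 + 103.40371 = 121.90383

$121.90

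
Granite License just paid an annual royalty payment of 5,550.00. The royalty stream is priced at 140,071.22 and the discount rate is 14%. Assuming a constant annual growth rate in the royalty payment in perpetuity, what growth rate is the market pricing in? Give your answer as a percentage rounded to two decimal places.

P = D₀(1+g)/(r−g) ⇒ P(r−g) = D₀(1+g) ⇒ g(P+D₀) = P·r − D₀
g = (P·r − D₀)/(P + D₀) = (140,071.22×0.14 − 5,550.00) / (140,071.22 + 5,550.00) = 0.096552

9.66%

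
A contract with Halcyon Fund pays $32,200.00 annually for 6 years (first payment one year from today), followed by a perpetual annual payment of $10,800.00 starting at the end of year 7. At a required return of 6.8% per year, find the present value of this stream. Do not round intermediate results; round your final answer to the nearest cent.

$261460.34

PV of 6-year annuity: $32,200.00 × [1 − (1+0.068)^−6] / 0.068 = 154434.82051
Perpetuity value at year 6: $10,800.00 / 0.068 = 158823.52941
PV of perpetuity: 158823.52941 / (1+0.068)^6 = 107025.51508
Total PV = 154434.82051 + 107025.51508 = 261460.33559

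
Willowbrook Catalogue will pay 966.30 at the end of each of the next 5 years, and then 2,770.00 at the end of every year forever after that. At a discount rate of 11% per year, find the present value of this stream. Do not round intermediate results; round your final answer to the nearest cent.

18515.53

PV of 5-year annuity: 966.30 × [1 − (1+0.11)^−5] / 0.11 = 3571.34529
Perpetuity value at year 5: 2,770.00 / 0.11 = 25181.81818
PV of perpetuity: 25181.81818 / (1+0.11)^5 = 14944.18344
Total PV = 3571.34529 + 14944.18344 = 18515.52873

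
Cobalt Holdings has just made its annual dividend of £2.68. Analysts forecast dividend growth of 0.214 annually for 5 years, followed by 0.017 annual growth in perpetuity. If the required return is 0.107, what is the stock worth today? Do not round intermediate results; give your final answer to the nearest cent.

£65.86

D_1 = 3.25352
D_2 = 3.94977
D_3 = 4.79502
D_4 = 5.82116
D_5 = 7.06689
Terminal value at year 5: TV = D_5×(1+g_2)/(r−g_2) = 7.18703/0.09 = 79.85584
P_0 = D_1/(1+r)^1 + D_2/(1+r)^2 + D_3/(1+r)^3 + D_4/(1+r)^4 + D_5/(1+r)^5 + TV/(1+r)^5
    = 2.93904 + 3.22312 + 3.53466 + 3.87631 + 4.25099 + 48.03619 = 65.86033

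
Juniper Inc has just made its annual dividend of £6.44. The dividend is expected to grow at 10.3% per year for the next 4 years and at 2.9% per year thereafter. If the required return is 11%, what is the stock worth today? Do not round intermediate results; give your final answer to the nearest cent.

£105.12

D_1 = 7.10332
D_2 = 7.83496
D_3 = 8.64196
D_4 = 9.53209
Terminal value at year 4: TV = D_4×(1+g_2)/(r−g_2) = 9.80852/0.081 = 121.09279
P_0 = D_1/(1+r)^1 + D_2/(1+r)^2 + D_3/(1+r)^3 + D_4/(1+r)^4 + TV/(1+r)^4
    = 6.39939 + 6.35903 + 6.31893 + 6.27908 + 79.76757 = 105.12400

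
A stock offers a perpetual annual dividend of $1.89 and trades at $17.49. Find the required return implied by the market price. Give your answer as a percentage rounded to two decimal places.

P = C/r ⇒ r = C/P = $1.89/$17.49 = 0.108062

10.81%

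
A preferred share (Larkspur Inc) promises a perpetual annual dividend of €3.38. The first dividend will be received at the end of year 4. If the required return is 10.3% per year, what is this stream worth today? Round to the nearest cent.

€24.45

Value at end of year 3: C / r = €3.38 / 0.103 = €32.8155
Discount to today: PV = €32.8155 / (1 + 0.103)^3 = €32.8155 / 1.341920 = €24.45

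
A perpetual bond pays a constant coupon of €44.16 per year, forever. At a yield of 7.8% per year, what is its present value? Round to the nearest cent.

€566.15

Level perpetuity: PV = C / r = €44.16 / 0.078 = €566.15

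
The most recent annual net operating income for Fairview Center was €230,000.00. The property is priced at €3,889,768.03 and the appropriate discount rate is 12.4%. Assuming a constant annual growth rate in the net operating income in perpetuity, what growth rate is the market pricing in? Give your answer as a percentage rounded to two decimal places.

P = D₀(1+g)/(r−g) ⇒ P(r−g) = D₀(1+g) ⇒ g(P+D₀) = P·r − D₀
g = (P·r − D₀)/(P + D₀) = (€3,889,768.03×0.124 − €230,000.00) / (€3,889,768.03 + €230,000.00) = 0.061249

6.12%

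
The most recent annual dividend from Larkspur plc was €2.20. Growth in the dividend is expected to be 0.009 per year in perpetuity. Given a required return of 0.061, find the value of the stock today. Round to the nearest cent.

D₁ = D₀ × (1 + g) = €2.20 × 1.009 = €2.2198
Growing perpetuity: P = D₁ / (r − g) = €2.2198 / (0.061 − 0.009) = €42.69

€42.69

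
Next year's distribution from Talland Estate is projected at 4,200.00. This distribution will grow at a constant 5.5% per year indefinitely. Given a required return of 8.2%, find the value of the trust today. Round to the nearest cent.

Growing perpetuity: P = D₁ / (r − g) = 4,200.0000 / (0.082 − 0.055) = 155,555.56

155555.56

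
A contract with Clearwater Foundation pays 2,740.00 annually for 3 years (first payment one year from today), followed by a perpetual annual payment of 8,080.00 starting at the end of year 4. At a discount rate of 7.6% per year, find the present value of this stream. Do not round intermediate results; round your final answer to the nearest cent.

92454.16

PV of 3-year annuity: 2,740.00 × [1 − (1+0.076)^−3] / 0.076 = 7112.52298
Perpetuity value at year 3: 8,080.00 / 0.076 = 106315.78947
PV of perpetuity: 106315.78947 / (1+0.076)^3 = 85341.63413
Total PV = 7112.52298 + 85341.63413 = 92454.15710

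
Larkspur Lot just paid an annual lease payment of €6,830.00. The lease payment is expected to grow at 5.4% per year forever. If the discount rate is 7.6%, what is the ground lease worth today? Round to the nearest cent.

€327219.09

D₁ = D₀ × (1 + g) = €6,830.00 × 1.054 = €7,198.8200
Growing perpetuity: P = D₁ / (r − g) = €7,198.8200 / (0.076 − 0.054) = €327,219.09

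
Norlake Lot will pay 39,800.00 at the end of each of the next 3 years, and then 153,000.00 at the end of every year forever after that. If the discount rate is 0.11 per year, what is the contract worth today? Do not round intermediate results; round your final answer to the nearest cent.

1114280.59

PV of 3-year annuity: 39,800.00 × [1 − (1+0.11)^−3] / 0.11 = 97259.84567
Perpetuity value at year 3: 153,000.00 / 0.11 = 1390909.09091
PV of perpetuity: 1390909.09091 / (1+0.11)^3 = 1017020.73945
Total PV = 97259.84567 + 1017020.73945 = 1114280.58512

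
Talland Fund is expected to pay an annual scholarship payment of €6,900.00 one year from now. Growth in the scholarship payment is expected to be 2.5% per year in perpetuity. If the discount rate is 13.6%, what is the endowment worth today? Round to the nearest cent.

€62162.16

Growing perpetuity: P = D₁ / (r − g) = €6,900.0000 / (0.136 − 0.025) = €62,162.16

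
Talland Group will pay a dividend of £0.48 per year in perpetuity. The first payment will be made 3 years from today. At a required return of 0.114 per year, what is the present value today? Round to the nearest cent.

£3.39

Value at end of year 2: C / r = £0.48 / 0.114 = £4.2105
Discount to today: PV = £4.2105 / (1 + 0.114)^2 = £4.2105 / 1.240996 = £3.39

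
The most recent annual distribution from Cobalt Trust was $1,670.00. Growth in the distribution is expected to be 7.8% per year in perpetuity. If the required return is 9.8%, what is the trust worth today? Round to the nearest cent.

D₁ = D₀ × (1 + g) = $1,670.00 × 1.078 = $1,800.2600
Growing perpetuity: P = D₁ / (r − g) = $1,800.2600 / (0.098 − 0.078) = $90,013.00

$90013.00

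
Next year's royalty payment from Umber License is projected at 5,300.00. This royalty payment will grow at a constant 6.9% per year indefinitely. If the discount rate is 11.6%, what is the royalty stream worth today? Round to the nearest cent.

Growing perpetuity: P = D₁ / (r − g) = 5,300.0000 / (0.116 − 0.069) = 112,765.96

112765.96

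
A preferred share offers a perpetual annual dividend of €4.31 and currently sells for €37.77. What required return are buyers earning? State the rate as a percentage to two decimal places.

11.41%

P = C/r ⇒ r = C/P = €4.31/€37.77 = 0.114112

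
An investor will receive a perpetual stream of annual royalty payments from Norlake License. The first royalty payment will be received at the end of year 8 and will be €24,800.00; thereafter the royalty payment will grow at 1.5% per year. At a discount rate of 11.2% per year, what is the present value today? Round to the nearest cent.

€121603.60

Value at end of year 7: C₁ / (r − g) = €24,800.00 / (0.112 − 0.015) = €255,670.1031
Discount to today: PV = €255,670.1031 / (1 + 0.112)^7 = €255,670.1031 / 2.102488 = €121,603.60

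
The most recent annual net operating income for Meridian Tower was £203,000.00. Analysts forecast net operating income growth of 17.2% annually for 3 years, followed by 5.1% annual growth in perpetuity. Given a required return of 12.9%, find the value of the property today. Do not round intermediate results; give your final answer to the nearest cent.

D_1 = 237916.00000
D_2 = 278837.55200
D_3 = 326797.61094
Terminal value at year 3: TV = D_3×(1+g_2)/(r−g_2) = 343464.28910/0.078 = 4403388.32182
P_0 = D_1/(1+r)^1 + D_2/(1+r)^2 + D_3/(1+r)^3 + TV/(1+r)^3
    = 210731.62090 + 218757.71453 + 227089.49639 + 3059885.39365 = 3716464.22547

£3716464.23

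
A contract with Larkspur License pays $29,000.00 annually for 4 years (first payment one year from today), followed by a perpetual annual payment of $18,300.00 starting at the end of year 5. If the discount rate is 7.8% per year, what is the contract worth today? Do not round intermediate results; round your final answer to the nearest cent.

PV of 4-year annuity: $29,000.00 × [1 − (1+0.078)^−4] / 0.078 = 96480.83659
Perpetuity value at year 4: $18,300.00 / 0.078 = 234615.38462
PV of perpetuity: 234615.38462 / (1+0.078)^4 = 173732.64980
Total PV = 96480.83659 + 173732.64980 = 270213.48639

$270213.49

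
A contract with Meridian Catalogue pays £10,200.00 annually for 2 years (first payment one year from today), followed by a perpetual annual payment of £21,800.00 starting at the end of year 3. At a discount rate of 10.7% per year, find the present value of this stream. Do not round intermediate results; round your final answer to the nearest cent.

PV of 2-year annuity: £10,200.00 × [1 − (1+0.107)^−2] / 0.107 = 17537.57194
Perpetuity value at year 2: £21,800.00 / 0.107 = 203738.31776
PV of perpetuity: 203738.31776 / (1+0.107)^2 = 166256.05615
Total PV = 17537.57194 + 166256.05615 = 183793.62810

£183793.63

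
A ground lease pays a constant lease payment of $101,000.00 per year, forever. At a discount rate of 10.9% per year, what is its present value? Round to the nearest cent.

Level perpetuity: PV = C / r = $101,000.00 / 0.109 = $926,605.50

$926605.50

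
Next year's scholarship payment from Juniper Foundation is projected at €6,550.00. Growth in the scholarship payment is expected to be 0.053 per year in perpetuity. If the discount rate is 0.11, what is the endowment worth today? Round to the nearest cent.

€114912.28

Growing perpetuity: P = D₁ / (r − g) = €6,550.0000 / (0.11 − 0.053) = €114,912.28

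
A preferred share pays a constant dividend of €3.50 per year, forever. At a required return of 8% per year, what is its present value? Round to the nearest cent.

Level perpetuity: PV = C / r = €3.50 / 0.08 = €43.75

€43.75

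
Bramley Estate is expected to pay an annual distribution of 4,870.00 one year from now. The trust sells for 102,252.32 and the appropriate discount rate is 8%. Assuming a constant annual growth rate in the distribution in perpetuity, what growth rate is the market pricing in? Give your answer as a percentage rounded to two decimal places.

P = D₁/(r−g) ⇒ g = r − D₁/P = 0.08 − 4,870.00/102,252.32 = 0.032373

3.24%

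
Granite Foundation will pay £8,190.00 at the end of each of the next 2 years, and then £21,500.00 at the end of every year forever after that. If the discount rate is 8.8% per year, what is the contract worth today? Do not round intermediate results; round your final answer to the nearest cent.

PV of 2-year annuity: £8,190.00 × [1 − (1+0.088)^−2] / 0.088 = 14446.29920
Perpetuity value at year 2: £21,500.00 / 0.088 = 244318.18182
PV of perpetuity: 244318.18182 / (1+0.088)^2 = 206394.44155
Total PV = 14446.29920 + 206394.44155 = 220840.74075

£220840.74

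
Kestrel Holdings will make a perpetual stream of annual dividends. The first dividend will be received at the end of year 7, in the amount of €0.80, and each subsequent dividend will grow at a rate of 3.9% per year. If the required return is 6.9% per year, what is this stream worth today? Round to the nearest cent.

Value at end of year 6: C₁ / (r − g) = €0.80 / (0.069 − 0.039) = €26.6667
Discount to today: PV = €26.6667 / (1 + 0.069)^6 = €26.6667 / 1.492335 = €17.87

€17.87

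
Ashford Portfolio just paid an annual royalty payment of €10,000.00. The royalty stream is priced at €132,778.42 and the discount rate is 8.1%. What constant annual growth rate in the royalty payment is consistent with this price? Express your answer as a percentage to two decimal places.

P = D₀(1+g)/(r−g) ⇒ P(r−g) = D₀(1+g) ⇒ g(P+D₀) = P·r − D₀
g = (P·r − D₀)/(P + D₀) = (€132,778.42×0.081 − €10,000.00) / (€132,778.42 + €10,000.00) = 0.005288

0.53%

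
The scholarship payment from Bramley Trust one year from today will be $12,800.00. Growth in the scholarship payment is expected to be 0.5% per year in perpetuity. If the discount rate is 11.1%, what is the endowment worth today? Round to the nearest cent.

$120754.72

Growing perpetuity: P = D₁ / (r − g) = $12,800.0000 / (0.111 − 0.005) = $120,754.72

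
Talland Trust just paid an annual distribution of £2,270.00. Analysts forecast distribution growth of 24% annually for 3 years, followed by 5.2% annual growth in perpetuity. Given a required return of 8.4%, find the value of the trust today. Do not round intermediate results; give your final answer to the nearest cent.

D_1 = 2814.80000
D_2 = 3490.35200
D_3 = 4328.03648
Terminal value at year 3: TV = D_3×(1+g_2)/(r−g_2) = 4553.09438/0.032 = 142284.19928
P_0 = D_1/(1+r)^1 + D_2/(1+r)^2 + D_3/(1+r)^3 + TV/(1+r)^3
    = 2596.67897 + 2970.37077 + 3397.84111 + 111704.02638 = 120668.91723

£120668.92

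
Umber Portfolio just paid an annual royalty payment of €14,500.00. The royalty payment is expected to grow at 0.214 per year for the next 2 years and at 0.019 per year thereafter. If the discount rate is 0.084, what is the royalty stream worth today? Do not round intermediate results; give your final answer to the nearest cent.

D_1 = 17603.00000
D_2 = 21370.04200
Terminal value at year 2: TV = D_2×(1+g_2)/(r−g_2) = 21776.07280/0.065 = 335016.50458
P_0 = D_1/(1+r)^1 + D_2/(1+r)^2 + TV/(1+r)^2
    = 16238.92989 + 18186.40303 + 285106.84136 = 319532.17428

€319532.17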